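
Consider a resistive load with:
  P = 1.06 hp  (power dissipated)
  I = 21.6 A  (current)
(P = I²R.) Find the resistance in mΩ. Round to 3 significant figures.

1690 mΩ

Rearranging P = I²R for R: R = P/I².
P = 1.06 hp = 790.4 W; I = 21.6 A.
R = 1.694 Ω
1.694 Ω × (1 mΩ / 0.001000 Ω) = 1694 mΩ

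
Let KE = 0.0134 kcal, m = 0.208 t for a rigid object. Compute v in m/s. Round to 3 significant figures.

0.734 m/s

Solving KE = ½mv² for v: v = √(2·KE/m).
KE = 0.0134 kcal = 56.07 J; m = 0.208 t = 208.0 kg.
v = 0.7342 m/s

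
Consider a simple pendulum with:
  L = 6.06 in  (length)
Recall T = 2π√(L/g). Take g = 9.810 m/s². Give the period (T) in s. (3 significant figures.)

0.787 s

Directly: T = 2π√(L/g).
L = 6.06 in = 0.1539 m; g = 9.810 m/s².
T = 0.7870 s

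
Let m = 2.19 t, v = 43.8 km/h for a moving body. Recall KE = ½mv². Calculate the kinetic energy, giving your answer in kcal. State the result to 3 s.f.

38.7 kcal

KE is given directly by: KE = ½mv².
m = 2.19 t = 2190 kg; v = 43.8 km/h = 12.17 m/s.
KE = 1.621×10^5 J
1.621×10^5 J × (1 kcal / 4184 J) = 38.74 kcal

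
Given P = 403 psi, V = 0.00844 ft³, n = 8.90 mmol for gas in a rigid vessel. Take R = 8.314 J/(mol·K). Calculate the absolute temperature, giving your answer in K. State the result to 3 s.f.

Solving PV = nRT for T: T = PV/(nR).
P = 403 psi = 2.779×10^6 Pa; V = 0.00844 ft³ = 2.390×10^-4 m³; n = 8.90 mmol = 0.008900 mol; R = 8.314 J/(mol·K).
T = 8975 K

8970 K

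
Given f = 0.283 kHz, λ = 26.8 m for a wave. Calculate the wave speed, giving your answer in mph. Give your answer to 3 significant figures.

v is given directly by: v = fλ.
f = 0.283 kHz = 283.0 Hz; λ = 26.8 m.
v = 7584 m/s
7584 m/s × (1 mph / 0.4470 m/s) = 16966 mph

17000 mph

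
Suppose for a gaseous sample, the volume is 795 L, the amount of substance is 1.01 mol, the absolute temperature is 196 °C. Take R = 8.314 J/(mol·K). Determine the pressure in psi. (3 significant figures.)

From the ideal-gas law: P = nRT/V.
V = 795 L = 0.7950 m³; n = 1.01 mol; T = 196 °C = 469.1 K; R = 8.314 J/(mol·K).
P = 4955 Pa  (the unit combination reduces to kg/(m·s²) = Pa)
4955 Pa × (1 psi / 6895 Pa) = 0.7187 psi

0.719 psi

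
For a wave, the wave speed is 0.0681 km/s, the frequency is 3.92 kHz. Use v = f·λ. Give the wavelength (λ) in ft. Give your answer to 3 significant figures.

Solving v = f·λ for λ: λ = v/f.
v = 0.0681 km/s = 68.10 m/s; f = 3.92 kHz = 3920 Hz.
λ = 0.01737 m
0.01737 m × (1 ft / 0.3048 m) = 0.05700 ft

0.0570 ft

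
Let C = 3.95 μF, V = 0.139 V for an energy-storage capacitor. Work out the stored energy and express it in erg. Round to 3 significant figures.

E is given directly by: E = ½CV².
C = 3.95 μF = 3.950×10^-6 F; V = 0.139 V.
E = 3.816×10^-8 J
3.816×10^-8 J × (1 erg / 1.000×10^-7 J) = 0.3816 erg

0.382 erg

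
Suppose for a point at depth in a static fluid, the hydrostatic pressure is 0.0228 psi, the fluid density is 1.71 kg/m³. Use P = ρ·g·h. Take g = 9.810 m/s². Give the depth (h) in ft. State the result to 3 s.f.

Rearranging P = ρ·g·h for h: h = P/(ρ·g).
P = 0.0228 psi = 157.2 Pa; ρ = 1.71 kg/m³; g = 9.810 m/s².
h = 9.371 m
9.371 m × (1 ft / 0.3048 m) = 30.74 ft

30.7 ft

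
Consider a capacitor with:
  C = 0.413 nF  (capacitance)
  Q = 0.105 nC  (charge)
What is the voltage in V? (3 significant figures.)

Rearranging: V = Q/C.
C = 0.413 nF = 4.130×10^-10 F; Q = 0.105 nC = 1.050×10^-10 C.
V = 0.2542 V

0.254 V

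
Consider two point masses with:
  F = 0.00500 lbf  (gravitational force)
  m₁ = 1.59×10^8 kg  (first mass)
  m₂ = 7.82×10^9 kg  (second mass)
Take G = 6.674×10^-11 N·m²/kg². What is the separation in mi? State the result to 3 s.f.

38.0 mi

From Newton's law of gravitation: r = √(G·m₁m₂/F).
F = 0.00500 lbf = 0.02224 N; m₁ = 1.59×10^8 kg; m₂ = 7.82×10^9 kg; G = 6.674×10^-11 N·m²/kg².
r = 61083 m
61083 m × (1 mi / 1609 m) = 37.95 mi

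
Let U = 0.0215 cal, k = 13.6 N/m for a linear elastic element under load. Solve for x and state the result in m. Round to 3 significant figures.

Rearranging U = ½k·x² for x: x = √(2U/k).
U = 0.0215 cal = 0.08996 J; k = 13.6 N/m.
x = 0.1150 m

0.115 m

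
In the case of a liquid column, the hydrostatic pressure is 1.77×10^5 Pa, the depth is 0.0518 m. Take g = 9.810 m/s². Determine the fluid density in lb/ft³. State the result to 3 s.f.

21700 lb/ft³

Rearranging P = ρ·g·h for ρ: ρ = P/(g·h).
P = 1.77×10^5 Pa; h = 0.0518 m; g = 9.810 m/s².
ρ = 3.483×10^5 kg/m³
3.483×10^5 kg/m³ × (1 lb/ft³ / 16.02 kg/m³) = 21745 lb/ft³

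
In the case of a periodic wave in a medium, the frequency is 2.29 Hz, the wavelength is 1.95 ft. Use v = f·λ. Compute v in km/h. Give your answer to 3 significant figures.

v is given directly by: v = fλ.
f = 2.29 Hz; λ = 1.95 ft = 0.5944 m.
v = 1.361 m/s
1.361 m/s × (1 km/h / 0.2778 m/s) = 4.900 km/h

4.90 km/h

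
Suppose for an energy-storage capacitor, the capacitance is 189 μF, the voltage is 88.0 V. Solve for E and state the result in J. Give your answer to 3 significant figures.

0.732 J

E is given directly by: E = ½CV².
C = 189 μF = 1.890×10^-4 F; V = 88.0 V.
E = 0.7318 J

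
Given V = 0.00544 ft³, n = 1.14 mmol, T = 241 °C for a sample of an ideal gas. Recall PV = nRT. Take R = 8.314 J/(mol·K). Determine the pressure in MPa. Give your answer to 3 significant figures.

P is given directly by: P = nRT/V.
V = 0.00544 ft³ = 1.540×10^-4 m³; n = 1.14 mmol = 0.001140 mol; T = 241 °C = 514.1 K; R = 8.314 J/(mol·K).
P = 31634 Pa
31634 Pa × (1 MPa / 1.000×10^6 Pa) = 0.03163 MPa

0.0316 MPa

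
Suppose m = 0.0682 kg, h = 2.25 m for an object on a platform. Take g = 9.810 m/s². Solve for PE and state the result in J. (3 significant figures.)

1.51 J

Directly: PE = mgh.
m = 0.0682 kg; h = 2.25 m; g = 9.810 m/s².
PE = 1.505 J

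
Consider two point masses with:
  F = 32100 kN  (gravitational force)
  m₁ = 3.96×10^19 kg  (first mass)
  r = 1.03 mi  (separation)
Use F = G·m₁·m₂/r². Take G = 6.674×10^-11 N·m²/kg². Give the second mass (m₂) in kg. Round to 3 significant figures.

Solving F = G·m₁·m₂/r² for m₂: m₂ = F·r²/(G·m₁).
F = 32100 kN = 3.210×10^7 N; m₁ = 3.96×10^19 kg; r = 1.03 mi = 1658 m; G = 6.674×10^-11 N·m²/kg².
m₂ = 33373 kg

33400 kg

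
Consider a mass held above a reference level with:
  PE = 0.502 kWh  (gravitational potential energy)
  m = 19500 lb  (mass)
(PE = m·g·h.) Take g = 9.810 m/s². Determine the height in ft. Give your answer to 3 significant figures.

Rearranging: h = PE/(m·g).
PE = 0.502 kWh = 1.807×10^6 J; m = 19500 lb = 8845 kg; g = 9.810 m/s².
h = 20.83 m
20.83 m × (1 ft / 0.3048 m) = 68.33 ft

68.3 ft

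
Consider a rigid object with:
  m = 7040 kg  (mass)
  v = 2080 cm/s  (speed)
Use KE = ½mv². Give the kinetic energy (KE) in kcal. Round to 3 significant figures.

KE is given directly by: KE = ½mv².
m = 7040 kg; v = 2080 cm/s = 20.80 m/s.
KE = 1.523×10^6 J
1.523×10^6 J × (1 kcal / 4184 J) = 364.0 kcal

364 kcal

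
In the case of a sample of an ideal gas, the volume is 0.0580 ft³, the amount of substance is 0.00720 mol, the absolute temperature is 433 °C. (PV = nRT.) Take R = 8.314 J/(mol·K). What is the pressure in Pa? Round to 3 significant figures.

Directly: P = nRT/V.
V = 0.0580 ft³ = 0.001642 m³; n = 0.00720 mol; T = 433 °C = 706.1 K; R = 8.314 J/(mol·K).
P = 25738 Pa

25700 Pa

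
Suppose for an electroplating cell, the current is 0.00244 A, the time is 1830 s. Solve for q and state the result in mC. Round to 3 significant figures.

Directly: q = It.
I = 0.00244 A; t = 1830 s.
q = 4.465 C
4.465 C × (1 mC / 0.001000 C) = 4465 mC

4470 mC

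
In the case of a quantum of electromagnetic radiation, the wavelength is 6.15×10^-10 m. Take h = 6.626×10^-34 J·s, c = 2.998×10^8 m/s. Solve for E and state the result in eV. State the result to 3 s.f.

2020 eV

E is given directly by: E = hc/λ.
λ = 6.15×10^-10 m; h = 6.626×10^-34 J·s; c = 2.998×10^8 m/s.
E = 3.230×10^-16 J  (the unit combination reduces to kg·m²/s² = J)
3.230×10^-16 J × (1 eV / 1.602×10^-19 J) = 2016 eV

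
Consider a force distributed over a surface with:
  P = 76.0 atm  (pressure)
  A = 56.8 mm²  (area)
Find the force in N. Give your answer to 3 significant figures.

Solving P = F/A for F: F = P·A.
P = 76.0 atm = 7.701×10^6 Pa; A = 56.8 mm² = 5.680×10^-5 m².
F = 437.4 N  (the unit combination reduces to kg·m/s² = N)

437 N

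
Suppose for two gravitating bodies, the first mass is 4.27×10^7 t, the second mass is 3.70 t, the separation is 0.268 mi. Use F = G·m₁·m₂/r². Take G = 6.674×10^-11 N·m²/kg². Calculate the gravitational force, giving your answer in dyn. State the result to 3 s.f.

5670 dyn

Directly: F = Gm₁m₂/r².
m₁ = 4.27×10^7 t = 4.270×10^10 kg; m₂ = 3.70 t = 3700 kg; r = 0.268 mi = 431.3 m; G = 6.674×10^-11 N·m²/kg².
F = 0.05668 N
0.05668 N × (1 dyn / 1.000×10^-5 N) = 5668 dyn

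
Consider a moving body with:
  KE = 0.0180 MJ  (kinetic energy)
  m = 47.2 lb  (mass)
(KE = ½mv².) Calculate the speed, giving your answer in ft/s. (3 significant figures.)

Rearranging KE = ½mv² for v: v = √(2·KE/m).
KE = 0.0180 MJ = 18000 J; m = 47.2 lb = 21.41 kg.
v = 41.01 m/s
41.01 m/s × (1 ft/s / 0.3048 m/s) = 134.5 ft/s

135 ft/s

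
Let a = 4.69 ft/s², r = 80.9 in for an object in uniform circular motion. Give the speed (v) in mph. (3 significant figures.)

3.83 mph

Rearranging a = v²/r for v: v = √(a·r).
a = 4.69 ft/s² = 1.430 m/s²; r = 80.9 in = 2.055 m.
v = 1.714 m/s
1.714 m/s × (1 mph / 0.4470 m/s) = 3.834 mph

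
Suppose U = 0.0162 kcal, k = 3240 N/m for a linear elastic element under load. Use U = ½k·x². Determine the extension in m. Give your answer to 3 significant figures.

Rearranging U = ½k·x² for x: x = √(2U/k).
U = 0.0162 kcal = 67.78 J; k = 3240 N/m.
x = 0.2045 m

0.205 m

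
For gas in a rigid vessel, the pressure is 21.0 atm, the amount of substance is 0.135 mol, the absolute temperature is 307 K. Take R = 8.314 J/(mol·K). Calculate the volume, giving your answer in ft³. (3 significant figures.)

0.00572 ft³

Solving PV = nRT for V: V = nRT/P.
P = 21.0 atm = 2.128×10^6 Pa; n = 0.135 mol; T = 307 K; R = 8.314 J/(mol·K).
V = 1.619×10^-4 m³
1.619×10^-4 m³ × (1 ft³ / 0.02832 m³) = 0.005719 ft³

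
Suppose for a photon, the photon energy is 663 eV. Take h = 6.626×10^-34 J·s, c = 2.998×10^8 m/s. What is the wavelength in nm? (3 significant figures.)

1.87 nm

Rearranging E = h·c/λ for λ: λ = hc/E.
E = 663 eV = 1.062×10^-16 J; h = 6.626×10^-34 J·s; c = 2.998×10^8 m/s.
λ = 1.870×10^-9 m
1.870×10^-9 m × (1 nm / 1.000×10^-9 m) = 1.870 nm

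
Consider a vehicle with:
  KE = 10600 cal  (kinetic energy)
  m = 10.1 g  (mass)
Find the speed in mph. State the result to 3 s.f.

Rearranging: v = √(2·KE/m).
KE = 10600 cal = 44350 J; m = 10.1 g = 0.01010 kg.
v = 2963 m/s
2963 m/s × (1 mph / 0.4470 m/s) = 6629 mph

6630 mph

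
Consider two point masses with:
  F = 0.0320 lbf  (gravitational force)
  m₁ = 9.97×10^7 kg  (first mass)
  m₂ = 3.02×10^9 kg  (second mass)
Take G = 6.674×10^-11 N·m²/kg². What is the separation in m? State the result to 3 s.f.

From Newton's law of gravitation: r = √(G·m₁m₂/F).
F = 0.0320 lbf = 0.1423 N; m₁ = 9.97×10^7 kg; m₂ = 3.02×10^9 kg; G = 6.674×10^-11 N·m²/kg².
r = 11882 m

11900 m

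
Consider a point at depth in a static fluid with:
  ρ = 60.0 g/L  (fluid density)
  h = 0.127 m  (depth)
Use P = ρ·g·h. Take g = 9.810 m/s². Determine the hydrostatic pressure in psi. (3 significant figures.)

0.0108 psi

P is given directly by: P = ρgh.
ρ = 60.0 g/L = 60.00 kg/m³; h = 0.127 m; g = 9.810 m/s².
P = 74.75 Pa
74.75 Pa × (1 psi / 6895 Pa) = 0.01084 psi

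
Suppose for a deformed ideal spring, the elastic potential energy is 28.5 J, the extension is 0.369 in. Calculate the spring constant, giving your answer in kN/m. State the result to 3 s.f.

649 kN/m

Rearranging: k = 2U/x².
U = 28.5 J; x = 0.369 in = 0.009373 m.
k = 6.489×10^5 N/m
6.489×10^5 N/m × (1 kN/m / 1000 N/m) = 648.9 kN/m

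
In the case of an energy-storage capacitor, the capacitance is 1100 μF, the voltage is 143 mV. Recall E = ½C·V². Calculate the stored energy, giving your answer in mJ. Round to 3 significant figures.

Directly: E = ½CV².
C = 1100 μF = 0.001100 F; V = 143 mV = 0.1430 V.
E = 1.125×10^-5 J  (the unit combination reduces to kg·m²/s² = J)
1.125×10^-5 J × (1 mJ / 0.001000 J) = 0.01125 mJ

0.0112 mJ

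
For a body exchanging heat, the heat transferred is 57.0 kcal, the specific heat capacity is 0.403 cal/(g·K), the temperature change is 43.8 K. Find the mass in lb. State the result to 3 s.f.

Rearranging: m = Q/(c·ΔT).
Q = 57.0 kcal = 2.385×10^5 J; c = 0.403 cal/(g·K) = 1686 J/(kg·K); ΔT = 43.8 K.
m = 3.229 kg
3.229 kg × (1 lb / 0.4536 kg) = 7.119 lb

7.12 lb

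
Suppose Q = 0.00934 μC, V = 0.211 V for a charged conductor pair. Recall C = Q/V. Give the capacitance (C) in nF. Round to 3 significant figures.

44.3 nF

Directly: C = Q/V.
Q = 0.00934 μC = 9.340×10^-9 C; V = 0.211 V.
C = 4.427×10^-8 F
4.427×10^-8 F × (1 nF / 1.000×10^-9 F) = 44.27 nF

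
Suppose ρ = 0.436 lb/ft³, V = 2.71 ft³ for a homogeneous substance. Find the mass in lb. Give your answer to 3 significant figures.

1.18 lb

Solving ρ = m/V for m: m = ρV.
ρ = 0.436 lb/ft³ = 6.984 kg/m³; V = 2.71 ft³ = 0.07674 m³.
m = 0.5359 kg
0.5359 kg × (1 lb / 0.4536 kg) = 1.182 lb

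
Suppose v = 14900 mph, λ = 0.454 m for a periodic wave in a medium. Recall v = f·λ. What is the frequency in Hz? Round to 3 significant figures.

14700 Hz

Rearranging: f = v/λ.
v = 14900 mph = 6661 m/s; λ = 0.454 m.
f = 14672 Hz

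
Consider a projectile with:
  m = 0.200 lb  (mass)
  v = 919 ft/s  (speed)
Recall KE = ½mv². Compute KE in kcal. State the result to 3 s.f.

Directly: KE = ½mv².
m = 0.200 lb = 0.09072 kg; v = 919 ft/s = 280.1 m/s.
KE = 3559 J
3559 J × (1 kcal / 4184 J) = 0.8506 kcal

0.851 kcal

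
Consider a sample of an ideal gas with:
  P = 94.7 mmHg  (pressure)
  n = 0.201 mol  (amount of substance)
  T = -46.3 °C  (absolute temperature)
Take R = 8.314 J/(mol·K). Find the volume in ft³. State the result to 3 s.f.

1.06 ft³

Solving PV = nRT for V: V = nRT/P.
P = 94.7 mmHg = 12626 Pa; n = 0.201 mol; T = -46.3 °C = 226.8 K; R = 8.314 J/(mol·K).
V = 0.03003 m³
0.03003 m³ × (1 ft³ / 0.02832 m³) = 1.060 ft³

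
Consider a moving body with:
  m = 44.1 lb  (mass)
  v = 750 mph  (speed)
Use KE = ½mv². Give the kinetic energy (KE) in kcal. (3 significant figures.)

KE is given directly by: KE = ½mv².
m = 44.1 lb = 20.00 kg; v = 750 mph = 335.3 m/s.
KE = 1.124×10^6 J
1.124×10^6 J × (1 kcal / 4184 J) = 268.7 kcal

269 kcal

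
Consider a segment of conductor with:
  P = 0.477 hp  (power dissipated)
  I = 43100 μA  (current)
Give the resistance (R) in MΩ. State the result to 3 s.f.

0.191 MΩ

Rearranging: R = P/I².
P = 0.477 hp = 355.7 W; I = 43100 μA = 0.04310 A.
R = 1.915×10^5 Ω
1.915×10^5 Ω × (1 MΩ / 1.000×10^6 Ω) = 0.1915 MΩ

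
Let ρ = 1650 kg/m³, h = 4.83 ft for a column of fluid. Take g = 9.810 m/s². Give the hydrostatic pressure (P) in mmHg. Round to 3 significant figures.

179 mmHg

P is given directly by: P = ρgh.
ρ = 1650 kg/m³; h = 4.83 ft = 1.472 m; g = 9.810 m/s².
P = 23830 Pa  (the unit combination reduces to kg/(m·s²) = Pa)
23830 Pa × (1 mmHg / 133.3 Pa) = 178.7 mmHg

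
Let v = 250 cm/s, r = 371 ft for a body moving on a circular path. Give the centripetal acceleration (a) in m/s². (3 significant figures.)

Directly: a = v²/r.
v = 250 cm/s = 2.500 m/s; r = 371 ft = 113.1 m.
a = 0.05527 m/s²

0.0553 m/s²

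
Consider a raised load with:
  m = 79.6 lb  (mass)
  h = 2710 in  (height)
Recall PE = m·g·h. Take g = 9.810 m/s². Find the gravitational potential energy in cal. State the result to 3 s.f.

5830 cal

Directly: PE = mgh.
m = 79.6 lb = 36.11 kg; h = 2710 in = 68.83 m; g = 9.810 m/s².
PE = 24381 J  (the unit combination reduces to kg·m²/s² = J)
24381 J × (1 cal / 4.184 J) = 5827 cal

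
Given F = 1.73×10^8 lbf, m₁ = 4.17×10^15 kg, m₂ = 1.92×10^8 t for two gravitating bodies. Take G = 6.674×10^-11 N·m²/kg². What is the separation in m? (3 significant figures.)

8330 m

Rearranging F = G·m₁·m₂/r² for r: r = √(G·m₁m₂/F).
F = 1.73×10^8 lbf = 7.695×10^8 N; m₁ = 4.17×10^15 kg; m₂ = 1.92×10^8 t = 1.920×10^11 kg; G = 6.674×10^-11 N·m²/kg².
r = 8333 m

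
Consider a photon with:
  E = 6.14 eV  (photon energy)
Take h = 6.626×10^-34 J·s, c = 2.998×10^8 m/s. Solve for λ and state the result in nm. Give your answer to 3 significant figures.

202 nm

Rearranging E = h·c/λ for λ: λ = hc/E.
E = 6.14 eV = 9.837×10^-19 J; h = 6.626×10^-34 J·s; c = 2.998×10^8 m/s.
λ = 2.019×10^-7 m
2.019×10^-7 m × (1 nm / 1.000×10^-9 m) = 201.9 nm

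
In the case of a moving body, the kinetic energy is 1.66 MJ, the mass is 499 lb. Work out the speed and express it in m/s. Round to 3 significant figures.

Rearranging KE = ½mv² for v: v = √(2·KE/m).
KE = 1.66 MJ = 1.660×10^6 J; m = 499 lb = 226.3 kg.
v = 121.1 m/s

121 m/s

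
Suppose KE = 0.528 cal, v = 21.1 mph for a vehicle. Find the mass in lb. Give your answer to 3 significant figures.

Rearranging KE = ½mv² for m: m = 2·KE/v².
KE = 0.528 cal = 2.209 J; v = 21.1 mph = 9.433 m/s.
m = 0.04966 kg
0.04966 kg × (1 lb / 0.4536 kg) = 0.1095 lb

0.109 lb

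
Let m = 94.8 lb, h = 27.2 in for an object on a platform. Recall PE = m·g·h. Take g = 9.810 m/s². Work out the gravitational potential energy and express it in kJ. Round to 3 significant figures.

PE is given directly by: PE = mgh.
m = 94.8 lb = 43.00 kg; h = 27.2 in = 0.6909 m; g = 9.810 m/s².
PE = 291.4 J
291.4 J × (1 kJ / 1000 J) = 0.2914 kJ

0.291 kJ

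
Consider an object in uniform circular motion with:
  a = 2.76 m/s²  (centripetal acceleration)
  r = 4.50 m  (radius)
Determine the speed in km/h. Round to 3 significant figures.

12.7 km/h

Rearranging a = v²/r for v: v = √(a·r).
a = 2.76 m/s²; r = 4.50 m.
v = 3.524 m/s
3.524 m/s × (1 km/h / 0.2778 m/s) = 12.69 km/h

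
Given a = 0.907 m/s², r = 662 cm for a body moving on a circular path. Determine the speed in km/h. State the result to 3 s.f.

8.82 km/h

Rearranging: v = √(a·r).
a = 0.907 m/s²; r = 662 cm = 6.620 m.
v = 2.450 m/s
2.450 m/s × (1 km/h / 0.2778 m/s) = 8.821 km/h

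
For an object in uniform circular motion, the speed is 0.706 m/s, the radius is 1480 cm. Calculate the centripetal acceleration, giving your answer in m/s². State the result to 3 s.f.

a is given directly by: a = v²/r.
v = 0.706 m/s; r = 1480 cm = 14.80 m.
a = 0.03368 m/s²

0.0337 m/s²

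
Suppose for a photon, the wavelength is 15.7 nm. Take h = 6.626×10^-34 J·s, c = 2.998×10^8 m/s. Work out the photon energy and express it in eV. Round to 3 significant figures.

E is given directly by: E = hc/λ.
λ = 15.7 nm = 1.570×10^-8 m; h = 6.626×10^-34 J·s; c = 2.998×10^8 m/s.
E = 1.265×10^-17 J  (the unit combination reduces to kg·m²/s² = J)
1.265×10^-17 J × (1 eV / 1.602×10^-19 J) = 78.97 eV

79.0 eV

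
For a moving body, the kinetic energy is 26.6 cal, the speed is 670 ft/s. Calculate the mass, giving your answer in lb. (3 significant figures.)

Rearranging: m = 2·KE/v².
KE = 26.6 cal = 111.3 J; v = 670 ft/s = 204.2 m/s.
m = 0.005337 kg
0.005337 kg × (1 lb / 0.4536 kg) = 0.01177 lb

0.0118 lb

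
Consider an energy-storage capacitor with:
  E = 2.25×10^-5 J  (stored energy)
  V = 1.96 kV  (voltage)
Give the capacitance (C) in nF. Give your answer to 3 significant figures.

Rearranging E = ½C·V² for C: C = 2E/V².
E = 2.25×10^-5 J; V = 1.96 kV = 1960 V.
C = 1.171×10^-11 F
1.171×10^-11 F × (1 nF / 1.000×10^-9 F) = 0.01171 nF

0.0117 nF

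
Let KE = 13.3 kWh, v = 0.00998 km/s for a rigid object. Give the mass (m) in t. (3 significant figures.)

Solving KE = ½mv² for m: m = 2·KE/v².
KE = 13.3 kWh = 4.788×10^7 J; v = 0.00998 km/s = 9.980 m/s.
m = 9.614×10^5 kg
9.614×10^5 kg × (1 t / 1000 kg) = 961.4 t

961 t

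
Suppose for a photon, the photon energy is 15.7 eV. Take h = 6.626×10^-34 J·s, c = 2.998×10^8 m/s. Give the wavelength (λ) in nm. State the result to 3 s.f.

Solving E = h·c/λ for λ: λ = hc/E.
E = 15.7 eV = 2.515×10^-18 J; h = 6.626×10^-34 J·s; c = 2.998×10^8 m/s.
λ = 7.897×10^-8 m
7.897×10^-8 m × (1 nm / 1.000×10^-9 m) = 78.97 nm

79.0 nm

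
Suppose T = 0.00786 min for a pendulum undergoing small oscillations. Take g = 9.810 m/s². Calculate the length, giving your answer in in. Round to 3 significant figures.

2.18 in

Rearranging T = 2π√(L/g) for L: L = g·(T/2π)².
T = 0.00786 min = 0.4716 s; g = 9.810 m/s².
L = 0.05527 m
0.05527 m × (1 in / 0.02540 m) = 2.176 in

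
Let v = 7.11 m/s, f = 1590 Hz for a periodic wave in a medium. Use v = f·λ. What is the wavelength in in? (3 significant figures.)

Rearranging v = f·λ for λ: λ = v/f.
v = 7.11 m/s; f = 1590 Hz.
λ = 0.004472 m
0.004472 m × (1 in / 0.02540 m) = 0.1761 in

0.176 in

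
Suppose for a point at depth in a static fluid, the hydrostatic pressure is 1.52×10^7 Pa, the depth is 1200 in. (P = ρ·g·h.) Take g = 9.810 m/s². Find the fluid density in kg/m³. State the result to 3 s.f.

50800 kg/m³

Solving P = ρ·g·h for ρ: ρ = P/(g·h).
P = 1.52×10^7 Pa; h = 1200 in = 30.48 m; g = 9.810 m/s².
ρ = 50835 kg/m³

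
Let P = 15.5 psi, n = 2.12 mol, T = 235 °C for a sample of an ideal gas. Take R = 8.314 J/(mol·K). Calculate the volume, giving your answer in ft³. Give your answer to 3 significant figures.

2.96 ft³

From the ideal-gas law: V = nRT/P.
P = 15.5 psi = 1.069×10^5 Pa; n = 2.12 mol; T = 235 °C = 508.1 K; R = 8.314 J/(mol·K).
V = 0.08381 m³
0.08381 m³ × (1 ft³ / 0.02832 m³) = 2.960 ft³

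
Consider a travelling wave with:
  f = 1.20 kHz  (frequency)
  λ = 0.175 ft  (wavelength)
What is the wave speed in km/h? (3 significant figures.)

230 km/h

v is given directly by: v = fλ.
f = 1.20 kHz = 1200 Hz; λ = 0.175 ft = 0.05334 m.
v = 64.01 m/s
64.01 m/s × (1 km/h / 0.2778 m/s) = 230.4 km/h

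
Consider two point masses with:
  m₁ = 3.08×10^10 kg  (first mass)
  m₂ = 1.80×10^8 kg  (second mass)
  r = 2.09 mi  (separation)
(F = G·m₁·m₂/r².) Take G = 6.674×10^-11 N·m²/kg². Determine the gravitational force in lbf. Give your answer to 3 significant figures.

7.35 lbf

Directly: F = Gm₁m₂/r².
m₁ = 3.08×10^10 kg; m₂ = 1.80×10^8 kg; r = 2.09 mi = 3364 m; G = 6.674×10^-11 N·m²/kg².
F = 32.71 N  (the unit combination reduces to kg·m/s² = N)
32.71 N × (1 lbf / 4.448 N) = 7.352 lbf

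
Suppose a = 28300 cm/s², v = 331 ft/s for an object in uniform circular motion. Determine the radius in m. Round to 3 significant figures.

36.0 m

Rearranging: r = v²/a.
a = 28300 cm/s² = 283.0 m/s²; v = 331 ft/s = 100.9 m/s.
r = 35.97 m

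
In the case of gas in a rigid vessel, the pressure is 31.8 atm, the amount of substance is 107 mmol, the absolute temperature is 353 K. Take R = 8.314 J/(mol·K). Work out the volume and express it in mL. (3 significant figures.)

97.5 mL

From the ideal-gas law: V = nRT/P.
P = 31.8 atm = 3.222×10^6 Pa; n = 107 mmol = 0.1070 mol; T = 353 K; R = 8.314 J/(mol·K).
V = 9.746×10^-5 m³
9.746×10^-5 m³ × (1 mL / 1.000×10^-6 m³) = 97.46 mL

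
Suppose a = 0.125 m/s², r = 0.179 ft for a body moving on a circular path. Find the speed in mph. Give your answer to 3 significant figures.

0.185 mph

Rearranging a = v²/r for v: v = √(a·r).
a = 0.125 m/s²; r = 0.179 ft = 0.05456 m.
v = 0.08258 m/s
0.08258 m/s × (1 mph / 0.4470 m/s) = 0.1847 mph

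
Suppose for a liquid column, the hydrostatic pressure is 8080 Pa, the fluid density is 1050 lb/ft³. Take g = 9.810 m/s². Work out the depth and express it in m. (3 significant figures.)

Rearranging: h = P/(ρ·g).
P = 8080 Pa; ρ = 1050 lb/ft³ = 16819 kg/m³; g = 9.810 m/s².
h = 0.04897 m

0.0490 m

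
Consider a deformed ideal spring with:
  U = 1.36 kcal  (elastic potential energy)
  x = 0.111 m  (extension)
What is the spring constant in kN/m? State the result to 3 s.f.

Rearranging U = ½k·x² for k: k = 2U/x².
U = 1.36 kcal = 5690 J; x = 0.111 m.
k = 9.237×10^5 N/m
9.237×10^5 N/m × (1 kN/m / 1000 N/m) = 923.7 kN/m

924 kN/m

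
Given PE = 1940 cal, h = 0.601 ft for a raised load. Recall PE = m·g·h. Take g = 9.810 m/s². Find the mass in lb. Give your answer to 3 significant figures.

9960 lb

Rearranging PE = m·g·h for m: m = PE/(g·h).
PE = 1940 cal = 8117 J; h = 0.601 ft = 0.1832 m; g = 9.810 m/s².
m = 4517 kg
4517 kg × (1 lb / 0.4536 kg) = 9958 lb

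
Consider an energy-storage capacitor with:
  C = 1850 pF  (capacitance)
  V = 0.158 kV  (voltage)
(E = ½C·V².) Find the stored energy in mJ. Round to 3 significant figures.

Directly: E = ½CV².
C = 1850 pF = 1.850×10^-9 F; V = 0.158 kV = 158.0 V.
E = 2.309×10^-5 J
2.309×10^-5 J × (1 mJ / 0.001000 J) = 0.02309 mJ

0.0231 mJ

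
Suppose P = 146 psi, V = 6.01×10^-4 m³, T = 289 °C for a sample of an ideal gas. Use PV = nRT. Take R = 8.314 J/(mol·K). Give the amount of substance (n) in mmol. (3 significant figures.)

From the ideal-gas law: n = PV/(RT).
P = 146 psi = 1.007×10^6 Pa; V = 6.01×10^-4 m³; T = 289 °C = 562.1 K; R = 8.314 J/(mol·K).
n = 0.1294 mol
0.1294 mol × (1 mmol / 0.001000 mol) = 129.4 mmol

129 mmol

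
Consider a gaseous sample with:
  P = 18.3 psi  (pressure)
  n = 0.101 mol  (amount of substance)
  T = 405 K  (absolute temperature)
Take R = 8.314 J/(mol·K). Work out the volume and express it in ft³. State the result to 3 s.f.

From the ideal-gas law: V = nRT/P.
P = 18.3 psi = 1.262×10^5 Pa; n = 0.101 mol; T = 405 K; R = 8.314 J/(mol·K).
V = 0.002695 m³
0.002695 m³ × (1 ft³ / 0.02832 m³) = 0.09519 ft³

0.0952 ft³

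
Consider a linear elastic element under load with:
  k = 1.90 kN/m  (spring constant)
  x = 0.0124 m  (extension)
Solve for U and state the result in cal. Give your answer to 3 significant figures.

Directly: U = ½kx².
k = 1.90 kN/m = 1900 N/m; x = 0.0124 m.
U = 0.1461 J
0.1461 J × (1 cal / 4.184 J) = 0.03491 cal

0.0349 cal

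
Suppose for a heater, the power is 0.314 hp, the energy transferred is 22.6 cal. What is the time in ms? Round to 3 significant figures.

404 ms

Rearranging P = W/t for t: t = W/P.
P = 0.314 hp = 234.1 W; W = 22.6 cal = 94.56 J.
t = 0.4038 s
0.4038 s × (1 ms / 0.001000 s) = 403.8 ms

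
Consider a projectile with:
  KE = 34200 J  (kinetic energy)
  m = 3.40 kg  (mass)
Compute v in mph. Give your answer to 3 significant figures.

317 mph

Rearranging KE = ½mv² for v: v = √(2·KE/m).
KE = 34200 J; m = 3.40 kg.
v = 141.8 m/s
141.8 m/s × (1 mph / 0.4470 m/s) = 317.3 mph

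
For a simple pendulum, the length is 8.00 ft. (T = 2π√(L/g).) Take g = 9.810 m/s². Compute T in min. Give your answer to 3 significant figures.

T is given directly by: T = 2π√(L/g).
L = 8.00 ft = 2.438 m; g = 9.810 m/s².
T = 3.133 s
3.133 s × (1 min / 60.00 s) = 0.05221 min

0.0522 min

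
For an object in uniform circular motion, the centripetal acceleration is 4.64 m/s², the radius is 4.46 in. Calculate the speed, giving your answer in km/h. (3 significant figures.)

2.61 km/h

Solving a = v²/r for v: v = √(a·r).
a = 4.64 m/s²; r = 4.46 in = 0.1133 m.
v = 0.7250 m/s
0.7250 m/s × (1 km/h / 0.2778 m/s) = 2.610 km/h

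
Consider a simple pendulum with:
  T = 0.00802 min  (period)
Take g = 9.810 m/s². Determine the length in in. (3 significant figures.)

2.27 in

Rearranging T = 2π√(L/g) for L: L = g·(T/2π)².
T = 0.00802 min = 0.4812 s; g = 9.810 m/s².
L = 0.05754 m
0.05754 m × (1 in / 0.02540 m) = 2.265 in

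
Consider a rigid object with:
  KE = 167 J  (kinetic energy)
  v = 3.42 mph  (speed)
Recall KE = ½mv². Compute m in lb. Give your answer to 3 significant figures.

Rearranging KE = ½mv² for m: m = 2·KE/v².
KE = 167 J; v = 3.42 mph = 1.529 m/s.
m = 142.9 kg
142.9 kg × (1 lb / 0.4536 kg) = 315.0 lb

315 lb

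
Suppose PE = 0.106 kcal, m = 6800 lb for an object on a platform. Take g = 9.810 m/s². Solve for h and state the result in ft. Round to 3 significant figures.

0.0481 ft

Rearranging: h = PE/(m·g).
PE = 0.106 kcal = 443.5 J; m = 6800 lb = 3084 kg; g = 9.810 m/s².
h = 0.01466 m
0.01466 m × (1 ft / 0.3048 m) = 0.04809 ft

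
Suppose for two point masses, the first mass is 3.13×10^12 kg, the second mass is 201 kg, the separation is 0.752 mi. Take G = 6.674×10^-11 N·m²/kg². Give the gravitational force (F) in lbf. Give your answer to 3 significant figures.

0.00644 lbf

Directly: F = Gm₁m₂/r².
m₁ = 3.13×10^12 kg; m₂ = 201 kg; r = 0.752 mi = 1210 m; G = 6.674×10^-11 N·m²/kg².
F = 0.02867 N  (the unit combination reduces to kg·m/s² = N)
0.02867 N × (1 lbf / 4.448 N) = 0.006445 lbf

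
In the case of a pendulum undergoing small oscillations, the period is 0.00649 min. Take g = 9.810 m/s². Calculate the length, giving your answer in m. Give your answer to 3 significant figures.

Solving T = 2π√(L/g) for L: L = g·(T/2π)².
T = 0.00649 min = 0.3894 s; g = 9.810 m/s².
L = 0.03768 m

0.0377 m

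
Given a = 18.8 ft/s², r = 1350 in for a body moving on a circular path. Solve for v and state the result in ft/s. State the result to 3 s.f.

46.0 ft/s

Solving a = v²/r for v: v = √(a·r).
a = 18.8 ft/s² = 5.730 m/s²; r = 1350 in = 34.29 m.
v = 14.02 m/s
14.02 m/s × (1 ft/s / 0.3048 m/s) = 45.99 ft/s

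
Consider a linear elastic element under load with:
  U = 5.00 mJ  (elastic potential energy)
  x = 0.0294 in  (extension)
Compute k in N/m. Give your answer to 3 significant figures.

Solving U = ½k·x² for k: k = 2U/x².
U = 5.00 mJ = 0.005000 J; x = 0.0294 in = 7.468×10^-4 m.
k = 17932 N/m

17900 N/m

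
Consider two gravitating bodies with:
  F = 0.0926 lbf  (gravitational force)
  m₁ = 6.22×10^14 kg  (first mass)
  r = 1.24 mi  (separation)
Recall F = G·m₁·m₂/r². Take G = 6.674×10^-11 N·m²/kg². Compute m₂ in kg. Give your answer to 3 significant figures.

From Newton's law of gravitation: m₂ = F·r²/(G·m₁).
F = 0.0926 lbf = 0.4119 N; m₁ = 6.22×10^14 kg; r = 1.24 mi = 1996 m; G = 6.674×10^-11 N·m²/kg².
m₂ = 39.51 kg

39.5 kg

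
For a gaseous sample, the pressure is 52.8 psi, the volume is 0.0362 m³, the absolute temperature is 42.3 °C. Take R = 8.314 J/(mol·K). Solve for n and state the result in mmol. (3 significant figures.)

5020 mmol

From the ideal-gas law: n = PV/(RT).
P = 52.8 psi = 3.640×10^5 Pa; V = 0.0362 m³; T = 42.3 °C = 315.4 K; R = 8.314 J/(mol·K).
n = 5.025 mol
5.025 mol × (1 mmol / 0.001000 mol) = 5025 mmol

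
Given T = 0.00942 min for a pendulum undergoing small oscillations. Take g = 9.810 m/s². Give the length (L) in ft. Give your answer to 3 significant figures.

0.260 ft

Solving T = 2π√(L/g) for L: L = g·(T/2π)².
T = 0.00942 min = 0.5652 s; g = 9.810 m/s².
L = 0.07938 m
0.07938 m × (1 ft / 0.3048 m) = 0.2604 ft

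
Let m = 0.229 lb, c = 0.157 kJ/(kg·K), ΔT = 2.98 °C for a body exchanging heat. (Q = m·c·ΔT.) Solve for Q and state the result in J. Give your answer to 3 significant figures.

48.6 J

Q is given directly by: Q = mcΔT.
m = 0.229 lb = 0.1039 kg; c = 0.157 kJ/(kg·K) = 157.0 J/(kg·K); ΔT = 2.98 °C = 2.980 K.
Q = 48.60 J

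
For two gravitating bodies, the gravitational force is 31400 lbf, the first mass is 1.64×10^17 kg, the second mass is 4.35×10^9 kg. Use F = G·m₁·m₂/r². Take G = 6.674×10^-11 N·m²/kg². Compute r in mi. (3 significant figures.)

Rearranging: r = √(G·m₁m₂/F).
F = 31400 lbf = 1.397×10^5 N; m₁ = 1.64×10^17 kg; m₂ = 4.35×10^9 kg; G = 6.674×10^-11 N·m²/kg².
r = 5.839×10^5 m
5.839×10^5 m × (1 mi / 1609 m) = 362.8 mi

363 mi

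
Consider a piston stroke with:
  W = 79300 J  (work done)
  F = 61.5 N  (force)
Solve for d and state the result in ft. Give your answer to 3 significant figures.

4230 ft

Rearranging: d = W/F.
W = 79300 J; F = 61.5 N.
d = 1289 m
1289 m × (1 ft / 0.3048 m) = 4230 ft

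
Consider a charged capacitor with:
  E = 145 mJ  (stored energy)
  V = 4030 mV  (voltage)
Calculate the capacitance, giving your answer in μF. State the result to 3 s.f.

17900 μF

Rearranging E = ½C·V² for C: C = 2E/V².
E = 145 mJ = 0.1450 J; V = 4030 mV = 4.030 V.
C = 0.01786 F
0.01786 F × (1 μF / 1.000×10^-6 F) = 17856 μF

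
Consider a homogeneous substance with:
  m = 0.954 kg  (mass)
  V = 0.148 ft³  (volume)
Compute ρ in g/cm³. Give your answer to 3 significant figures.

0.228 g/cm³

Directly: ρ = m/V.
m = 0.954 kg; V = 0.148 ft³ = 0.004191 m³.
ρ = 227.6 kg/m³
227.6 kg/m³ × (1 g/cm³ / 1000 kg/m³) = 0.2276 g/cm³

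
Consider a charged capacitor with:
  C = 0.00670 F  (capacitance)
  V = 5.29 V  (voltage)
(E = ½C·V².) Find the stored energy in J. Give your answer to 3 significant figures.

0.0937 J

Directly: E = ½CV².
C = 0.00670 F; V = 5.29 V.
E = 0.09375 J  (the unit combination reduces to kg·m²/s² = J)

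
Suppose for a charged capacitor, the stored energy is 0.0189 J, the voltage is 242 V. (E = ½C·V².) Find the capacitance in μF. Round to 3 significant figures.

0.645 μF

Rearranging E = ½C·V² for C: C = 2E/V².
E = 0.0189 J; V = 242 V.
C = 6.454×10^-7 F
6.454×10^-7 F × (1 μF / 1.000×10^-6 F) = 0.6454 μF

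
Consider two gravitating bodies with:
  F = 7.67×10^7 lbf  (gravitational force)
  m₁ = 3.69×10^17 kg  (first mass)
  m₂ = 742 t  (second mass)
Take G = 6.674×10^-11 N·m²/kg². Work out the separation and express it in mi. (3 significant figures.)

From Newton's law of gravitation: r = √(G·m₁m₂/F).
F = 7.67×10^7 lbf = 3.412×10^8 N; m₁ = 3.69×10^17 kg; m₂ = 742 t = 7.420×10^5 kg; G = 6.674×10^-11 N·m²/kg².
r = 231.4 m
231.4 m × (1 mi / 1609 m) = 0.1438 mi

0.144 mi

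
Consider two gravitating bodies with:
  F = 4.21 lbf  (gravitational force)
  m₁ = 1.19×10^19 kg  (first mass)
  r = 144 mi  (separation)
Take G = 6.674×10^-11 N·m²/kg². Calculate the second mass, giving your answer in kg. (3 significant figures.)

1270 kg

Solving F = G·m₁·m₂/r² for m₂: m₂ = F·r²/(G·m₁).
F = 4.21 lbf = 18.73 N; m₁ = 1.19×10^19 kg; r = 144 mi = 2.317×10^5 m; G = 6.674×10^-11 N·m²/kg².
m₂ = 1266 kg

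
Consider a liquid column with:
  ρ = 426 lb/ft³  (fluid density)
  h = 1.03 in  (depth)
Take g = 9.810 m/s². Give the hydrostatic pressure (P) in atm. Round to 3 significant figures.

0.0173 atm

Directly: P = ρgh.
ρ = 426 lb/ft³ = 6824 kg/m³; h = 1.03 in = 0.02616 m; g = 9.810 m/s².
P = 1751 Pa
1751 Pa × (1 atm / 1.013×10^5 Pa) = 0.01728 atm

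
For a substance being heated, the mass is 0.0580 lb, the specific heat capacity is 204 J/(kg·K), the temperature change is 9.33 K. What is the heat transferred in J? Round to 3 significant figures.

50.1 J

Q is given directly by: Q = mcΔT.
m = 0.0580 lb = 0.02631 kg; c = 204 J/(kg·K); ΔT = 9.33 K.
Q = 50.07 J  (the unit combination reduces to kg·m²/s² = J)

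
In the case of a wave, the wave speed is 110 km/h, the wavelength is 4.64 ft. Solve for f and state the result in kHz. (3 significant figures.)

0.0216 kHz

Solving v = f·λ for f: f = v/λ.
v = 110 km/h = 30.56 m/s; λ = 4.64 ft = 1.414 m.
f = 21.61 Hz
21.61 Hz × (1 kHz / 1000 Hz) = 0.02161 kHz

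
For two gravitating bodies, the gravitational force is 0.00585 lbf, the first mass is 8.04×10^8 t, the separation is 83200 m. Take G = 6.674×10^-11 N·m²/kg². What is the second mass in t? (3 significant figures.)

Rearranging: m₂ = F·r²/(G·m₁).
F = 0.00585 lbf = 0.02602 N; m₁ = 8.04×10^8 t = 8.040×10^11 kg; r = 83200 m; G = 6.674×10^-11 N·m²/kg².
m₂ = 3.357×10^6 kg
3.357×10^6 kg × (1 t / 1000 kg) = 3357 t

3360 t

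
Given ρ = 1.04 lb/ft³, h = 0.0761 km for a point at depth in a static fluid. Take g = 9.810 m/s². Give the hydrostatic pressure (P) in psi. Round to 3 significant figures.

P is given directly by: P = ρgh.
ρ = 1.04 lb/ft³ = 16.66 kg/m³; h = 0.0761 km = 76.10 m; g = 9.810 m/s².
P = 12437 Pa  (the unit combination reduces to kg/(m·s²) = Pa)
12437 Pa × (1 psi / 6895 Pa) = 1.804 psi

1.80 psi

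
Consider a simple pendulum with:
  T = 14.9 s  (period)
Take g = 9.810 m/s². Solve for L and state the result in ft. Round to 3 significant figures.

181 ft

Rearranging T = 2π√(L/g) for L: L = g·(T/2π)².
T = 14.9 s; g = 9.810 m/s².
L = 55.17 m
55.17 m × (1 ft / 0.3048 m) = 181.0 ft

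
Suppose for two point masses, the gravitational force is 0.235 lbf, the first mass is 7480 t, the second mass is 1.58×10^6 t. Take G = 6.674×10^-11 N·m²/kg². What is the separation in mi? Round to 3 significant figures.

From Newton's law of gravitation: r = √(G·m₁m₂/F).
F = 0.235 lbf = 1.045 N; m₁ = 7480 t = 7.480×10^6 kg; m₂ = 1.58×10^6 t = 1.580×10^9 kg; G = 6.674×10^-11 N·m²/kg².
r = 868.7 m
868.7 m × (1 mi / 1609 m) = 0.5398 mi

0.540 mi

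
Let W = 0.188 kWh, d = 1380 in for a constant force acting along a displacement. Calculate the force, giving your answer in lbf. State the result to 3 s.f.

4340 lbf

Rearranging: F = W/d.
W = 0.188 kWh = 6.768×10^5 J; d = 1380 in = 35.05 m.
F = 19308 N  (the unit combination reduces to kg·m/s² = N)
19308 N × (1 lbf / 4.448 N) = 4341 lbf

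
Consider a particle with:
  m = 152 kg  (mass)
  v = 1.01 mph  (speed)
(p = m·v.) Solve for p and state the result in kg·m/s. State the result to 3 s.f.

68.6 kg·m/s

Directly: p = mv.
m = 152 kg; v = 1.01 mph = 0.4515 m/s.
p = 68.63 kg·m/s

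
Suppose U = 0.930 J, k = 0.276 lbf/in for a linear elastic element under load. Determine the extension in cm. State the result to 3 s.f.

Rearranging: x = √(2U/k).
U = 0.930 J; k = 0.276 lbf/in = 48.34 N/m.
x = 0.1962 m
0.1962 m × (1 cm / 0.01000 m) = 19.62 cm

19.6 cm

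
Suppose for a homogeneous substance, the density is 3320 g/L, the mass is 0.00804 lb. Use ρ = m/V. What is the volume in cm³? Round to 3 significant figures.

Solving ρ = m/V for V: V = m/ρ.
ρ = 3320 g/L = 3320 kg/m³; m = 0.00804 lb = 0.003647 kg.
V = 1.098×10^-6 m³
1.098×10^-6 m³ × (1 cm³ / 1.000×10^-6 m³) = 1.098 cm³

1.10 cm³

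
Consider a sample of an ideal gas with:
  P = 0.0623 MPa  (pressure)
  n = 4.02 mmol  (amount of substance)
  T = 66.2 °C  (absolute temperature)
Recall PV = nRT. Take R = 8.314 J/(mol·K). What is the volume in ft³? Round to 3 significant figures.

From the ideal-gas law: V = nRT/P.
P = 0.0623 MPa = 62300 Pa; n = 4.02 mmol = 0.004020 mol; T = 66.2 °C = 339.3 K; R = 8.314 J/(mol·K).
V = 1.821×10^-4 m³
1.821×10^-4 m³ × (1 ft³ / 0.02832 m³) = 0.006429 ft³

0.00643 ft³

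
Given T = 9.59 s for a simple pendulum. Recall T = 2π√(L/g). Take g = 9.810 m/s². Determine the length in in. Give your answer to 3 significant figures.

900 in

Rearranging: L = g·(T/2π)².
T = 9.59 s; g = 9.810 m/s².
L = 22.85 m
22.85 m × (1 in / 0.02540 m) = 899.7 in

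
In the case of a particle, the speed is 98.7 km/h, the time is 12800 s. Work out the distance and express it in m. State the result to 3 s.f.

Rearranging: d = v·t.
v = 98.7 km/h = 27.42 m/s; t = 12800 s.
d = 3.509×10^5 m

3.51×10^5 m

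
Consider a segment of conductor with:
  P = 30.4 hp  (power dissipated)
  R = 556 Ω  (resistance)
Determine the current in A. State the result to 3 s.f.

6.39 A

Solving P = I²R for I: I = √(P/R).
P = 30.4 hp = 22669 W; R = 556 Ω.
I = 6.385 A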